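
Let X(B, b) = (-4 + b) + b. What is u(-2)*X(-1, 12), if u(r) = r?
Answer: -40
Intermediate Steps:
X(B, b) = -4 + 2*b
u(-2)*X(-1, 12) = -2*(-4 + 2*12) = -2*(-4 + 24) = -2*20 = -40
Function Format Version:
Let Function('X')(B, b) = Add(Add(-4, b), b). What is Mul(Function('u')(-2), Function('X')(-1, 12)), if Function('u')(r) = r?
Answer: -40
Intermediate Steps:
Function('X')(B, b) = Add(-4, Mul(2, b))
Mul(Function('u')(-2), Function('X')(-1, 12)) = Mul(-2, Add(-4, Mul(2, 12))) = Mul(-2, Add(-4, 24)) = Mul(-2, 20) = -40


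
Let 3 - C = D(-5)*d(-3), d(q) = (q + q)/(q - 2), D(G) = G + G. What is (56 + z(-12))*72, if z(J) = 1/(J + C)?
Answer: 4056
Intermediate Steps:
D(G) = 2*G
d(q) = 2*q/(-2 + q) (d(q) = (2*q)/(-2 + q) = 2*q/(-2 + q))
C = 15 (C = 3 - 2*(-5)*2*(-3)/(-2 - 3) = 3 - (-10)*2*(-3)/(-5) = 3 - (-10)*2*(-3)*(-1/5) = 3 - (-10)*6/5 = 3 - 1*(-12) = 3 + 12 = 15)
z(J) = 1/(15 + J) (z(J) = 1/(J + 15) = 1/(15 + J))
(56 + z(-12))*72 = (56 + 1/(15 - 12))*72 = (56 + 1/3)*72 = (169/3)*72 = 4056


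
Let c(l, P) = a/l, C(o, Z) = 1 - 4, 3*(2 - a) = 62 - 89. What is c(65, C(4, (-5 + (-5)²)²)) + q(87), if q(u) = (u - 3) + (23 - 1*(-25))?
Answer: 8591/65 ≈ 132.17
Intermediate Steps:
a = 11 (a = 2 - (62 - 89)/3 = 2 - ⅓*(-27) = 2 + 9 = 11)
C(o, Z) = -3
c(l, P) = 11/l
q(u) = 45 + u (q(u) = (-3 + u) + (23 + 25) = (-3 + u) + 48 = 45 + u)
c(65, C(4, (-5 + (-5)²)²)) + q(87) = 11/65 + (45 + 87) = 11*(1/65) + 132 = 11/65 + 132 = 8591/65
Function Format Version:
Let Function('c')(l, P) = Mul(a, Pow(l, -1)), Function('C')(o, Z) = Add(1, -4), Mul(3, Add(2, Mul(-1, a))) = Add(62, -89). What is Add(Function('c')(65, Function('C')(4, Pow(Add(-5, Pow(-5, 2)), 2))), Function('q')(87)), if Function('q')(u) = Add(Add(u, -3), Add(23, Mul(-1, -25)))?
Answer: Rational(8591, 65) ≈ 132.17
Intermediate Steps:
a = 11 (a = Add(2, Mul(Rational(-1, 3), Add(62, -89))) = Add(2, Mul(Rational(-1, 3), -27)) = Add(2, 9) = 11)
Function('C')(o, Z) = -3
Function('c')(l, P) = Mul(11, Pow(l, -1))
Function('q')(u) = Add(45, u) (Function('q')(u) = Add(Add(-3, u), Add(23, 25)) = Add(Add(-3, u), 48) = Add(45, u))
Add(Function('c')(65, Function('C')(4, Pow(Add(-5, Pow(-5, 2)), 2))), Function('q')(87)) = Add(Mul(11, Pow(65, -1)), Add(45, 87)) = Add(Mul(11, Rational(1, 65)), 132) = Add(Rational(11, 65), 132) = Rational(8591, 65)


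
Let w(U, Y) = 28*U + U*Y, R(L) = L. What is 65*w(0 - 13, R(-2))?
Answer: -21970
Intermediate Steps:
65*w(0 - 13, R(-2)) = 65*((0 - 13)*(28 - 2)) = 65*(-13*26) = 65*(-338) = -21970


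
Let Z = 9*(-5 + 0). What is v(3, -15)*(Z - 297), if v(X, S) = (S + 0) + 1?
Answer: 4788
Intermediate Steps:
Z = -45 (Z = 9*(-5) = -45)
v(X, S) = 1 + S (v(X, S) = S + 1 = 1 + S)
v(3, -15)*(Z - 297) = (1 - 15)*(-45 - 297) = -14*(-342) = 4788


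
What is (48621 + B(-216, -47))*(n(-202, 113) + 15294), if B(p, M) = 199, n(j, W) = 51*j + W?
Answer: 249226100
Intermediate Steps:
n(j, W) = W + 51*j
(48621 + B(-216, -47))*(n(-202, 113) + 15294) = (48621 + 199)*((113 + 51*(-202)) + 15294) = 48820*((113 - 10302) + 15294) = 48820*(-10189 + 15294) = 48820*5105 = 249226100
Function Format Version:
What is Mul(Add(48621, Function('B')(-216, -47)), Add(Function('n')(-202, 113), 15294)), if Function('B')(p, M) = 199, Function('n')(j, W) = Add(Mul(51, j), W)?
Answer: 249226100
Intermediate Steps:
Function('n')(j, W) = Add(W, Mul(51, j))
Mul(Add(48621, Function('B')(-216, -47)), Add(Function('n')(-202, 113), 15294)) = Mul(Add(48621, 199), Add(Add(113, Mul(51, -202)), 15294)) = Mul(48820, Add(Add(113, -10302), 15294)) = Mul(48820, Add(-10189, 15294)) = Mul(48820, 5105) = 249226100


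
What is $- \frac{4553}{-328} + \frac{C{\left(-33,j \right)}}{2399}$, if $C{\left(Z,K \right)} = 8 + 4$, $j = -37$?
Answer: $\frac{10926583}{786872} \approx 13.886$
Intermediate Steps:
$C{\left(Z,K \right)} = 12$
$- \frac{4553}{-328} + \frac{C{\left(-33,j \right)}}{2399} = - \frac{4553}{-328} + \frac{12}{2399} = \left(-4553\right) \left(- \frac{1}{328}\right) + 12 \cdot \frac{1}{2399} = \frac{4553}{328} + \frac{12}{2399} = \frac{10926583}{786872}$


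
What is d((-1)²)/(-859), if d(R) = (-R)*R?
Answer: 1/859 ≈ 0.0011641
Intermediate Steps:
d(R) = -R²
d((-1)²)/(-859) = -((-1)²)²/(-859) = -1*1²*(-1/859) = -1*1*(-1/859) = -1*(-1/859) = 1/859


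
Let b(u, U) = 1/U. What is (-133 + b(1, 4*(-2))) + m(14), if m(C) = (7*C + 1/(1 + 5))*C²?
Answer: 458581/24 ≈ 19108.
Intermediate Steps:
m(C) = C²*(⅙ + 7*C) (m(C) = (7*C + 1/6)*C² = (7*C + ⅙)*C² = (⅙ + 7*C)*C² = C²*(⅙ + 7*C))
(-133 + b(1, 4*(-2))) + m(14) = (-133 + 1/(4*(-2))) + (⅙)*14²*(1 + 42*14) = (-133 + 1/(-8)) + (⅙)*196*(1 + 588) = (-133 - ⅛) + (⅙)*196*589 = -1065/8 + 57722/3 = 458581/24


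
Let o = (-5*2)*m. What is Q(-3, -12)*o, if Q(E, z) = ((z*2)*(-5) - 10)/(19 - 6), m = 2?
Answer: -2200/13 ≈ -169.23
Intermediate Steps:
Q(E, z) = -10/13 - 10*z/13 (Q(E, z) = ((2*z)*(-5) - 10)/13 = (-10*z - 10)*(1/13) = (-10 - 10*z)*(1/13) = -10/13 - 10*z/13)
o = -20 (o = -5*2*2 = -10*2 = -20)
Q(-3, -12)*o = (-10/13 - 10/13*(-12))*(-20) = (-10/13 + 120/13)*(-20) = (110/13)*(-20) = -2200/13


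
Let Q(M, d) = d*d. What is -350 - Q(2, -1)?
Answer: -351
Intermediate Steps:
Q(M, d) = d²
-350 - Q(2, -1) = -350 - 1*(-1)² = -350 - 1*1 = -350 - 1 = -351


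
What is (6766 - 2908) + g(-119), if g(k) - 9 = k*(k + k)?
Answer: 32189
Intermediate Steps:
g(k) = 9 + 2*k**2 (g(k) = 9 + k*(k + k) = 9 + k*(2*k) = 9 + 2*k**2)
(6766 - 2908) + g(-119) = (6766 - 2908) + (9 + 2*(-119)**2) = 3858 + (9 + 2*14161) = 3858 + (9 + 28322) = 3858 + 28331 = 32189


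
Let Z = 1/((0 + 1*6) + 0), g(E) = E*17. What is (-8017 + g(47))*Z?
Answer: -1203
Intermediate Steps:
g(E) = 17*E
Z = ⅙ (Z = 1/((0 + 6) + 0) = 1/(6 + 0) = 1/6 = ⅙ ≈ 0.16667)
(-8017 + g(47))*Z = (-8017 + 17*47)*(⅙) = (-8017 + 799)*(⅙) = -7218*⅙ = -1203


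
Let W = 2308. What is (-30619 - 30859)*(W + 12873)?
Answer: -933297518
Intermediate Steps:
(-30619 - 30859)*(W + 12873) = (-30619 - 30859)*(2308 + 12873) = -61478*15181 = -933297518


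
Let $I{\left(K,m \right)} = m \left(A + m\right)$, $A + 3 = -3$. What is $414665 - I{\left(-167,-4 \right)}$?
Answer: $414625$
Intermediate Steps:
$A = -6$ ($A = -3 - 3 = -6$)
$I{\left(K,m \right)} = m \left(-6 + m\right)$
$414665 - I{\left(-167,-4 \right)} = 414665 - - 4 \left(-6 - 4\right) = 414665 - \left(-4\right) \left(-10\right) = 414665 - 40 = 414625$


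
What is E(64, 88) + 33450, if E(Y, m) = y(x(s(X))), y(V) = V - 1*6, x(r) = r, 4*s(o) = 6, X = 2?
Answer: 66891/2 ≈ 33446.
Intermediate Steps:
s(o) = 3/2 (s(o) = (1/4)*6 = 3/2)
y(V) = -6 + V (y(V) = V - 6 = -6 + V)
E(Y, m) = -9/2 (E(Y, m) = -6 + 3/2 = -9/2)
E(64, 88) + 33450 = -9/2 + 33450 = 66891/2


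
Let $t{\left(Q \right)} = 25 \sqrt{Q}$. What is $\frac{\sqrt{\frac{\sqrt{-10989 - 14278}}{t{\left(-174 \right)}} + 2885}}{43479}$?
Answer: $\frac{\sqrt{2183656500 + 174 \sqrt{4396458}}}{37826730} \approx 0.0012355$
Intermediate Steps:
$\frac{\sqrt{\frac{\sqrt{-10989 - 14278}}{t{\left(-174 \right)}} + 2885}}{43479} = \frac{\sqrt{\frac{\sqrt{-10989 - 14278}}{25 \sqrt{-174}} + 2885}}{43479} = \sqrt{\frac{\sqrt{-25267}}{25 i \sqrt{174}} + 2885} \cdot \frac{1}{43479} = \sqrt{\frac{i \sqrt{25267}}{25 i \sqrt{174}} + 2885} \cdot \frac{1}{43479} = \sqrt{i \sqrt{25267} \left(- \frac{i \sqrt{174}}{4350}\right) + 2885} \cdot \frac{1}{43479} = \sqrt{\frac{\sqrt{4396458}}{4350} + 2885} \cdot \frac{1}{43479} = \sqrt{2885 + \frac{\sqrt{4396458}}{4350}} \cdot \frac{1}{43479} = \frac{\sqrt{2885 + \frac{\sqrt{4396458}}{4350}}}{43479}$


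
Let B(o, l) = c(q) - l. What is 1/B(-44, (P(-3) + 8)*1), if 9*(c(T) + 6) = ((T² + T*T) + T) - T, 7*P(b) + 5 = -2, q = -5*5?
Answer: 9/1133 ≈ 0.0079435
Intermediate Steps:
q = -25
P(b) = -1 (P(b) = -5/7 + (⅐)*(-2) = -5/7 - 2/7 = -1)
c(T) = -6 + 2*T²/9 (c(T) = -6 + (((T² + T*T) + T) - T)/9 = -6 + (((T² + T²) + T) - T)/9 = -6 + ((2*T² + T) - T)/9 = -6 + ((T + 2*T²) - T)/9 = -6 + (2*T²)/9 = -6 + 2*T²/9)
B(o, l) = 1196/9 - l (B(o, l) = (-6 + (2/9)*(-25)²) - l = (-6 + (2/9)*625) - l = (-6 + 1250/9) - l = 1196/9 - l)
1/B(-44, (P(-3) + 8)*1) = 1/(1196/9 - (-1 + 8)) = 1/(1196/9 - 7) = 1/(1133/9) = 9/1133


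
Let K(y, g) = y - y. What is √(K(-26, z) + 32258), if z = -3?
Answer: 127*√2 ≈ 179.61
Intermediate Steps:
K(y, g) = 0
√(K(-26, z) + 32258) = √(0 + 32258) = √32258 = 127*√2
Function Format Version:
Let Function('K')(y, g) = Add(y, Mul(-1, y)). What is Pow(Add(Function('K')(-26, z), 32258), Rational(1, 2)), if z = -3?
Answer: Mul(127, Pow(2, Rational(1, 2))) ≈ 179.61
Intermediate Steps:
Function('K')(y, g) = 0
Pow(Add(Function('K')(-26, z), 32258), Rational(1, 2)) = Pow(Add(0, 32258), Rational(1, 2)) = Pow(32258, Rational(1, 2)) = Mul(127, Pow(2, Rational(1, 2)))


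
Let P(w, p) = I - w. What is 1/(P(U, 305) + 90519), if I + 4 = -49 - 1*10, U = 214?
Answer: 1/90242 ≈ 1.1081e-5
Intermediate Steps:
I = -63 (I = -4 + (-49 - 1*10) = -4 + (-49 - 10) = -4 - 59 = -63)
P(w, p) = -63 - w
1/(P(U, 305) + 90519) = 1/((-63 - 1*214) + 90519) = 1/((-63 - 214) + 90519) = 1/(-277 + 90519) = 1/90242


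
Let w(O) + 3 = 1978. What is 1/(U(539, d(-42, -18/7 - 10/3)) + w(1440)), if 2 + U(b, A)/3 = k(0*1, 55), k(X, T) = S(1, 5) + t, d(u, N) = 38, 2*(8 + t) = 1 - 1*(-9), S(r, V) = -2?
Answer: 1/1954 ≈ 0.00051177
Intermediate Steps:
t = -3 (t = -8 + (1 - 1*(-9))/2 = -8 + (1 + 9)/2 = -8 + (½)*10 = -8 + 5 = -3)
w(O) = 1975 (w(O) = -3 + 1978 = 1975)
k(X, T) = -5 (k(X, T) = -2 - 3 = -5)
U(b, A) = -21 (U(b, A) = -6 + 3*(-5) = -6 - 15 = -21)
1/(U(539, d(-42, -18/7 - 10/3)) + w(1440)) = 1/(-21 + 1975) = 1/1954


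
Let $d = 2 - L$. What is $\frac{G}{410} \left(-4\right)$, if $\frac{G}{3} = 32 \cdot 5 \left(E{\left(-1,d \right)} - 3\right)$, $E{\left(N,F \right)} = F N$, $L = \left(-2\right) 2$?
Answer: $\frac{1728}{41} \approx 42.146$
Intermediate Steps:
$L = -4$
$d = 6$ ($d = 2 - -4 = 2 + 4 = 6$)
$G = -4320$ ($G = 3 \cdot 32 \cdot 5 \left(6 \left(-1\right) - 3\right) = 3 \cdot 32 \cdot 5 \left(-6 - 3\right) = 3 \cdot 32 \cdot 5 \left(-9\right) = 3 \cdot 32 \left(-45\right) = 3 \left(-1440\right) = -4320$)
$\frac{G}{410} \left(-4\right) = - \frac{4320}{410} \left(-4\right) = \left(-4320\right) \frac{1}{410} \left(-4\right) = \left(- \frac{432}{41}\right) \left(-4\right) = \frac{1728}{41}$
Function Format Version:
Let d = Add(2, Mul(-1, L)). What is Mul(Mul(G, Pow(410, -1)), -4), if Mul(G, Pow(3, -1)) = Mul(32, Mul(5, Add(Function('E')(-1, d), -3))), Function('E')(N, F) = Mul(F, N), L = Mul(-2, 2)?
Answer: Rational(1728, 41) ≈ 42.146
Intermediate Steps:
L = -4
d = 6 (d = Add(2, Mul(-1, -4)) = Add(2, 4) = 6)
G = -4320 (G = Mul(3, Mul(32, Mul(5, Add(Mul(6, -1), -3)))) = Mul(3, Mul(32, Mul(5, Add(-6, -3)))) = Mul(3, Mul(32, Mul(5, -9))) = Mul(3, Mul(32, -45)) = Mul(3, -1440) = -4320)
Mul(Mul(G, Pow(410, -1)), -4) = Mul(Mul(-4320, Pow(410, -1)), -4) = Mul(Mul(-4320, Rational(1, 410)), -4) = Mul(Rational(-432, 41), -4) = Rational(1728, 41)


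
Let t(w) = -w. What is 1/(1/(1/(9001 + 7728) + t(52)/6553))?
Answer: -863355/109625137 ≈ -0.0078755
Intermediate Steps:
1/(1/(1/(9001 + 7728) + t(52)/6553)) = 1/(1/(1/(9001 + 7728) - 1*52/6553)) = 1/(1/(1/16729 - 52*1/6553)) = 1/(1/(1/16729 - 52/6553)) = 1/(1/(-863355/109625137)) = 1/(-109625137/863355) = -863355/109625137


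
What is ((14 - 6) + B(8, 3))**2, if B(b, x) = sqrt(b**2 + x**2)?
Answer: (8 + sqrt(73))**2 ≈ 273.70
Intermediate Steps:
((14 - 6) + B(8, 3))**2 = ((14 - 6) + sqrt(8**2 + 3**2))**2 = (8 + sqrt(64 + 9))**2 = (8 + sqrt(73))**2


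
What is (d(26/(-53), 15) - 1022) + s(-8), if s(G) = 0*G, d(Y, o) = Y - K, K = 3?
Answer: -54351/53 ≈ -1025.5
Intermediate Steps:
d(Y, o) = -3 + Y (d(Y, o) = Y - 1*3 = Y - 3 = -3 + Y)
s(G) = 0
(d(26/(-53), 15) - 1022) + s(-8) = ((-3 + 26/(-53)) - 1022) + 0 = ((-3 + 26*(-1/53)) - 1022) + 0 = ((-3 - 26/53) - 1022) + 0 = (-185/53 - 1022) + 0 = -54351/53 + 0 = -54351/53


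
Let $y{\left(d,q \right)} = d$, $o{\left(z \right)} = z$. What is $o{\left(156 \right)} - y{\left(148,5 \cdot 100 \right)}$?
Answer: $8$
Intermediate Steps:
$o{\left(156 \right)} - y{\left(148,5 \cdot 100 \right)} = 156 - 148 = 8$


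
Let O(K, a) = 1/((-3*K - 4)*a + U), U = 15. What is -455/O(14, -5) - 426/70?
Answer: -3901838/35 ≈ -1.1148e+5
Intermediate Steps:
O(K, a) = 1/(15 + a*(-4 - 3*K)) (O(K, a) = 1/((-3*K - 4)*a + 15) = 1/((-4 - 3*K)*a + 15) = 1/(a*(-4 - 3*K) + 15) = 1/(15 + a*(-4 - 3*K)))
-455/O(14, -5) - 426/70 = -455/((-1/(-15 + 4*(-5) + 3*14*(-5)))) - 426/70 = -455/((-1/(-15 - 20 - 210))) - 426*1/70 = -455/((-1/(-245))) - 213/35 = -455/((-1*(-1/245))) - 213/35 = -455/1/245 - 213/35 = -455*245 - 213/35 = -111475 - 213/35 = -3901838/35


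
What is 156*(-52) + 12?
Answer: -8100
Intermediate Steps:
156*(-52) + 12 = -8112 + 12 = -8100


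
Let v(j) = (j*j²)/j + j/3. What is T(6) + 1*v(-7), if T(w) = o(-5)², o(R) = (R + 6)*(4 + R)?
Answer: 143/3 ≈ 47.667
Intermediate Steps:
o(R) = (4 + R)*(6 + R) (o(R) = (6 + R)*(4 + R) = (4 + R)*(6 + R))
v(j) = j² + j/3 (v(j) = j³/j + j*(⅓) = j² + j/3)
T(w) = 1 (T(w) = (24 + (-5)² + 10*(-5))² = (24 + 25 - 50)² = (-1)² = 1)
T(6) + 1*v(-7) = 1 + 1*(-7*(⅓ - 7)) = 1 + 1*(-7*(-20/3)) = 1 + 1*(140/3) = 1 + 140/3 = 143/3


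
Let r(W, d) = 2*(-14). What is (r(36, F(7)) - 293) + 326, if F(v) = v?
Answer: 5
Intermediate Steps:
r(W, d) = -28
(r(36, F(7)) - 293) + 326 = (-28 - 293) + 326 = -321 + 326 = 5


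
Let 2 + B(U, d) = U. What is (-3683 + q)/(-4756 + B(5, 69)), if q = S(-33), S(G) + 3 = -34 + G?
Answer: 3753/4753 ≈ 0.78961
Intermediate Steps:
S(G) = -37 + G (S(G) = -3 + (-34 + G) = -37 + G)
B(U, d) = -2 + U
q = -70 (q = -37 - 33 = -70)
(-3683 + q)/(-4756 + B(5, 69)) = (-3683 - 70)/(-4756 + (-2 + 5)) = -3753/(-4756 + 3) = -3753/(-4753) = -3753*(-1/4753) = 3753/4753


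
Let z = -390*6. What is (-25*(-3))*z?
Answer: -175500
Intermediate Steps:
z = -2340
(-25*(-3))*z = -25*(-3)*(-2340) = 75*(-2340) = -175500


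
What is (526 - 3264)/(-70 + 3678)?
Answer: -1369/1804 ≈ -0.75887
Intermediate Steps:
(526 - 3264)/(-70 + 3678) = -2738/3608 = -2738*1/3608 = -1369/1804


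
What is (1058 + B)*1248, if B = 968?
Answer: 2528448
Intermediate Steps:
(1058 + B)*1248 = (1058 + 968)*1248 = 2026*1248 = 2528448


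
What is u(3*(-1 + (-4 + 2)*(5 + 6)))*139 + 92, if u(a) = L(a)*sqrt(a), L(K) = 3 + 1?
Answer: 92 + 556*I*sqrt(69) ≈ 92.0 + 4618.5*I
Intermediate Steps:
L(K) = 4
u(a) = 4*sqrt(a)
u(3*(-1 + (-4 + 2)*(5 + 6)))*139 + 92 = (4*sqrt(3*(-1 + (-4 + 2)*(5 + 6))))*139 + 92 = (4*sqrt(3*(-1 - 2*11)))*139 + 92 = (4*sqrt(3*(-1 - 22)))*139 + 92 = (4*sqrt(3*(-23)))*139 + 92 = (4*sqrt(-69))*139 + 92 = (4*(I*sqrt(69)))*139 + 92 = (4*I*sqrt(69))*139 + 92 = 556*I*sqrt(69) + 92 = 92 + 556*I*sqrt(69)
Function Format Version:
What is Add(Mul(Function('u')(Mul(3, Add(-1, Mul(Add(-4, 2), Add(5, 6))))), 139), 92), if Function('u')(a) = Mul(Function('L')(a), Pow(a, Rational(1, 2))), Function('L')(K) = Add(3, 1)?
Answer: Add(92, Mul(556, I, Pow(69, Rational(1, 2)))) ≈ Add(92.000, Mul(4618.5, I))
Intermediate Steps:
Function('L')(K) = 4
Function('u')(a) = Mul(4, Pow(a, Rational(1, 2)))
Add(Mul(Function('u')(Mul(3, Add(-1, Mul(Add(-4, 2), Add(5, 6))))), 139), 92) = Add(Mul(Mul(4, Pow(Mul(3, Add(-1, Mul(Add(-4, 2), Add(5, 6)))), Rational(1, 2))), 139), 92) = Add(Mul(Mul(4, Pow(Mul(3, Add(-1, Mul(-2, 11))), Rational(1, 2))), 139), 92) = Add(Mul(Mul(4, Pow(Mul(3, Add(-1, -22)), Rational(1, 2))), 139), 92) = Add(Mul(Mul(4, Pow(Mul(3, -23), Rational(1, 2))), 139), 92) = Add(Mul(Mul(4, Pow(-69, Rational(1, 2))), 139), 92) = Add(Mul(Mul(4, Mul(I, Pow(69, Rational(1, 2)))), 139), 92) = Add(Mul(Mul(4, I, Pow(69, Rational(1, 2))), 139), 92) = Add(Mul(556, I, Pow(69, Rational(1, 2))), 92) = Add(92, Mul(556, I, Pow(69, Rational(1, 2))))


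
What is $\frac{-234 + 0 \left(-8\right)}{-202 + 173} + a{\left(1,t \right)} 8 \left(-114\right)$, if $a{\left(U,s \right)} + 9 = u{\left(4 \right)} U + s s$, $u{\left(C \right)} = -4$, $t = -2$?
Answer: $\frac{238266}{29} \approx 8216.1$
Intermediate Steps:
$a{\left(U,s \right)} = -9 + s^{2} - 4 U$ ($a{\left(U,s \right)} = -9 - \left(4 U - s s\right) = -9 - \left(- s^{2} + 4 U\right) = -9 + s^{2} - 4 U$)
$\frac{-234 + 0 \left(-8\right)}{-202 + 173} + a{\left(1,t \right)} 8 \left(-114\right) = \frac{-234 + 0 \left(-8\right)}{-202 + 173} + \left(-9 + \left(-2\right)^{2} - 4\right) 8 \left(-114\right) = \frac{-234 + 0}{-29} + \left(-9 + 4 - 4\right) 8 \left(-114\right) = \left(-234\right) \left(- \frac{1}{29}\right) + \left(-9\right) 8 \left(-114\right) = \frac{234}{29} - -8208 = \frac{234}{29} + 8208 = \frac{238266}{29}$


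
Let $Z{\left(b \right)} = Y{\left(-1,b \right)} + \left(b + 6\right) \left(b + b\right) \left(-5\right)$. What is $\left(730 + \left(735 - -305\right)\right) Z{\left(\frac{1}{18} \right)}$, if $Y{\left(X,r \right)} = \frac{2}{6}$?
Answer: $- \frac{144845}{27} \approx -5364.6$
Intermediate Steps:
$Y{\left(X,r \right)} = \frac{1}{3}$ ($Y{\left(X,r \right)} = 2 \cdot \frac{1}{6} = \frac{1}{3}$)
$Z{\left(b \right)} = \frac{1}{3} - 10 b \left(6 + b\right)$ ($Z{\left(b \right)} = \frac{1}{3} + \left(b + 6\right) \left(b + b\right) \left(-5\right) = \frac{1}{3} + \left(6 + b\right) 2 b \left(-5\right) = \frac{1}{3} + 2 b \left(6 + b\right) \left(-5\right) = \frac{1}{3} - 10 b \left(6 + b\right)$)
$\left(730 + \left(735 - -305\right)\right) Z{\left(\frac{1}{18} \right)} = \left(730 + \left(735 - -305\right)\right) \left(\frac{1}{3} - \frac{60}{18} - 10 \left(\frac{1}{18}\right)^{2}\right) = \left(730 + \left(735 + 305\right)\right) \left(\frac{1}{3} - \frac{10}{3} - \frac{10}{324}\right) = \left(730 + 1040\right) \left(\frac{1}{3} - \frac{10}{3} - \frac{5}{162}\right) = 1770 \left(\frac{1}{3} - \frac{10}{3} - \frac{5}{162}\right) = 1770 \left(- \frac{491}{162}\right) = - \frac{144845}{27}$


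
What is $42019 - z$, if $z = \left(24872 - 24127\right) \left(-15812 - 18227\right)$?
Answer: $25401074$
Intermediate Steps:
$z = -25359055$ ($z = 745 \left(-34039\right) = -25359055$)
$42019 - z = 42019 - -25359055 = 42019 + 25359055 = 25401074$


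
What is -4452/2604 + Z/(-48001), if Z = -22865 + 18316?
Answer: -2403034/1488031 ≈ -1.6149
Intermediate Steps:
Z = -4549
-4452/2604 + Z/(-48001) = -4452/2604 - 4549/(-48001) = -4452*1/2604 - 4549*(-1/48001) = -53/31 + 4549/48001 = -2403034/1488031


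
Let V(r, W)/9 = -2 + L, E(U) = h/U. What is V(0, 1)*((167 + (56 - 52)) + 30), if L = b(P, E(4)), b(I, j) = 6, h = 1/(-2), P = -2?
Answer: 7236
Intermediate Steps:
h = -½ ≈ -0.50000
E(U) = -1/(2*U)
L = 6
V(r, W) = 36 (V(r, W) = 9*(-2 + 6) = 9*4 = 36)
V(0, 1)*((167 + (56 - 52)) + 30) = 36*((167 + (56 - 52)) + 30) = 36*((167 + 4) + 30) = 36*(171 + 30) = 36*201 = 7236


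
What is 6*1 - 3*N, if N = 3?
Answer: -3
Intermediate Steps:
6*1 - 3*N = 6*1 - 3*3 = 6 - 9 = -3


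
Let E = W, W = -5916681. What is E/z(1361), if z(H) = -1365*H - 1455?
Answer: 657409/206580 ≈ 3.1823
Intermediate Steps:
z(H) = -1455 - 1365*H
E = -5916681
E/z(1361) = -5916681/(-1455 - 1365*1361) = -5916681/(-1455 - 1857765) = -5916681/(-1859220) = -5916681*(-1/1859220) = 657409/206580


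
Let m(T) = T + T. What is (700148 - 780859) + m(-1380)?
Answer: -83471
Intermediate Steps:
m(T) = 2*T
(700148 - 780859) + m(-1380) = (700148 - 780859) + 2*(-1380) = -80711 - 2760 = -83471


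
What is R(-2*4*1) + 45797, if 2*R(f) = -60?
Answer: 45767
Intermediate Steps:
R(f) = -30 (R(f) = (½)*(-60) = -30)
R(-2*4*1) + 45797 = -30 + 45797 = 45767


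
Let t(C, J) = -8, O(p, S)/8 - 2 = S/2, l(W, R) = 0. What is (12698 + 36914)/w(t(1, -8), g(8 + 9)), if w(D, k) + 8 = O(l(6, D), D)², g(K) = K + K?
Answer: 12403/62 ≈ 200.05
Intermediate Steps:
O(p, S) = 16 + 4*S (O(p, S) = 16 + 8*(S/2) = 16 + 4*S)
g(K) = 2*K
w(D, k) = -8 + (16 + 4*D)²
(12698 + 36914)/w(t(1, -8), g(8 + 9)) = (12698 + 36914)/(-8 + 16*(4 - 8)²) = 49612/(-8 + 16*(-4)²) = 49612/(-8 + 16*16) = 49612/(-8 + 256) = 49612/248 = 49612*(1/248) = 12403/62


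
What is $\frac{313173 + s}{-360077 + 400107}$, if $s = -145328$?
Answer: $\frac{33569}{8006} \approx 4.193$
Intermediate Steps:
$\frac{313173 + s}{-360077 + 400107} = \frac{313173 - 145328}{-360077 + 400107} = \frac{167845}{40030} = 167845 \cdot \frac{1}{40030} = \frac{33569}{8006}$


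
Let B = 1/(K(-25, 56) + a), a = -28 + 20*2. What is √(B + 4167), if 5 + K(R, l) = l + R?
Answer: √6017186/38 ≈ 64.552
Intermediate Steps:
K(R, l) = -5 + R + l (K(R, l) = -5 + (l + R) = -5 + (R + l) = -5 + R + l)
a = 12 (a = -28 + 40 = 12)
B = 1/38 (B = 1/((-5 - 25 + 56) + 12) = 1/(26 + 12) = 1/38 ≈ 0.026316)
√(B + 4167) = √(1/38 + 4167) = √(158347/38) = √6017186/38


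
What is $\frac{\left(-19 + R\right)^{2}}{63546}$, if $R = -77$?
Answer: $\frac{1536}{10591} \approx 0.14503$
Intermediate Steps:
$\frac{\left(-19 + R\right)^{2}}{63546} = \frac{\left(-19 - 77\right)^{2}}{63546} = \left(-96\right)^{2} \cdot \frac{1}{63546} = 9216 \cdot \frac{1}{63546} = \frac{1536}{10591}$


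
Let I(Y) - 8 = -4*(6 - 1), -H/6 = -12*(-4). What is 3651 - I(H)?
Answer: 3663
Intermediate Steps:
H = -288 (H = -(-72)*(-4) = -6*48 = -288)
I(Y) = -12 (I(Y) = 8 - 4*(6 - 1) = 8 - 4*5 = 8 - 20 = -12)
3651 - I(H) = 3651 - 1*(-12) = 3651 + 12 = 3663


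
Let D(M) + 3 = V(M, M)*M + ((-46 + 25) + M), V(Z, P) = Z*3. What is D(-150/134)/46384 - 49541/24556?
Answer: -1289708927179/639124463432 ≈ -2.0179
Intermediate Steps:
V(Z, P) = 3*Z
D(M) = -24 + M + 3*M**2 (D(M) = -3 + ((3*M)*M + ((-46 + 25) + M)) = -3 + (3*M**2 + (-21 + M)) = -3 + (-21 + M + 3*M**2) = -24 + M + 3*M**2)
D(-150/134)/46384 - 49541/24556 = (-24 - 150/134 + 3*(-150/134)**2)/46384 - 49541/24556 = (-24 - 150*1/134 + 3*(-150*1/134)**2)*(1/46384) - 49541*1/24556 = (-24 - 75/67 + 3*(-75/67)**2)*(1/46384) - 49541/24556 = (-24 - 75/67 + 3*(5625/4489))*(1/46384) - 49541/24556 = (-24 - 75/67 + 16875/4489)*(1/46384) - 49541/24556 = -95886/4489*1/46384 - 49541/24556 = -47943/104108888 - 49541/24556 = -1289708927179/639124463432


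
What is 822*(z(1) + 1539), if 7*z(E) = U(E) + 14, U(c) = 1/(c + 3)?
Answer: 17734239/14 ≈ 1.2667e+6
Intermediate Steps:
U(c) = 1/(3 + c)
z(E) = 2 + 1/(7*(3 + E)) (z(E) = (1/(3 + E) + 14)/7 = (14 + 1/(3 + E))/7 = 2 + 1/(7*(3 + E)))
822*(z(1) + 1539) = 822*((43 + 14*1)/(7*(3 + 1)) + 1539) = 822*((⅐)*(43 + 14)/4 + 1539) = 822*((⅐)*(¼)*57 + 1539) = 822*(57/28 + 1539) = 822*(43149/28) = 17734239/14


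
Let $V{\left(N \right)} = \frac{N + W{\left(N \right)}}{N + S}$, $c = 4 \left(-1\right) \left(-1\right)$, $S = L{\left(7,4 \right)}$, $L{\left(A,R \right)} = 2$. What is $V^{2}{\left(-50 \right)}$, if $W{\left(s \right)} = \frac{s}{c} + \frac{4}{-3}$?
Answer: $\frac{146689}{82944} \approx 1.7685$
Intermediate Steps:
$S = 2$
$c = 4$ ($c = \left(-4\right) \left(-1\right) = 4$)
$W{\left(s \right)} = - \frac{4}{3} + \frac{s}{4}$ ($W{\left(s \right)} = \frac{s}{4} + \frac{4}{-3} = s \frac{1}{4} + 4 \left(- \frac{1}{3}\right) = \frac{s}{4} - \frac{4}{3} = - \frac{4}{3} + \frac{s}{4}$)
$V{\left(N \right)} = \frac{- \frac{4}{3} + \frac{5 N}{4}}{2 + N}$ ($V{\left(N \right)} = \frac{N + \left(- \frac{4}{3} + \frac{N}{4}\right)}{N + 2} = \frac{- \frac{4}{3} + \frac{5 N}{4}}{2 + N}$)
$V^{2}{\left(-50 \right)} = \left(\frac{-16 + 15 \left(-50\right)}{12 \left(2 - 50\right)}\right)^{2} = \left(\frac{-16 - 750}{12 \left(-48\right)}\right)^{2} = \left(\frac{1}{12} \left(- \frac{1}{48}\right) \left(-766\right)\right)^{2} = \left(\frac{383}{288}\right)^{2} = \frac{146689}{82944}$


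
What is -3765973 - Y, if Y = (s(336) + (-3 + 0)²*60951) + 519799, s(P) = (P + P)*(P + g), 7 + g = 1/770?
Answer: -278048093/55 ≈ -5.0554e+6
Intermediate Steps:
g = -5389/770 (g = -7 + 1/770 = -5389/770 ≈ -6.9987)
s(P) = 2*P*(-5389/770 + P) (s(P) = (P + P)*(P - 5389/770) = (2*P)*(-5389/770 + P) = 2*P*(-5389/770 + P))
Y = 70919578/55 (Y = ((1/385)*336*(-5389 + 770*336) + (-3 + 0)²*60951) + 519799 = ((1/385)*336*(-5389 + 258720) + (-3)²*60951) + 519799 = ((1/385)*336*253331 + 9*60951) + 519799 = (12159888/55 + 548559) + 519799 = 42330633/55 + 519799 = 70919578/55 ≈ 1.2894e+6)
-3765973 - Y = -3765973 - 1*70919578/55 = -3765973 - 70919578/55 = -278048093/55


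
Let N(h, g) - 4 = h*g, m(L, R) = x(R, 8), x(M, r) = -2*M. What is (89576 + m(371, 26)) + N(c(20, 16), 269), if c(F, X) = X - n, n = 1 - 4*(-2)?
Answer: 91411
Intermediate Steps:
n = 9 (n = 1 + 8 = 9)
m(L, R) = -2*R
c(F, X) = -9 + X (c(F, X) = X - 1*9 = X - 9 = -9 + X)
N(h, g) = 4 + g*h (N(h, g) = 4 + h*g = 4 + g*h)
(89576 + m(371, 26)) + N(c(20, 16), 269) = (89576 - 2*26) + (4 + 269*(-9 + 16)) = (89576 - 52) + (4 + 269*7) = 89524 + (4 + 1883) = 89524 + 1887 = 91411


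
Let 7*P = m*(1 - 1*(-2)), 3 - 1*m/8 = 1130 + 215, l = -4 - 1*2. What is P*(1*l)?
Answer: 193248/7 ≈ 27607.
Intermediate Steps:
l = -6 (l = -4 - 2 = -6)
m = -10736 (m = 24 - 8*(1130 + 215) = 24 - 8*1345 = 24 - 10760 = -10736)
P = -32208/7 (P = (-10736*(1 - 1*(-2)))/7 = (-10736*(1 + 2))/7 = (-10736*3)/7 = (1/7)*(-32208) = -32208/7 ≈ -4601.1)
P*(1*l) = -32208*(-6)/7 = -32208/7*(-6) = 193248/7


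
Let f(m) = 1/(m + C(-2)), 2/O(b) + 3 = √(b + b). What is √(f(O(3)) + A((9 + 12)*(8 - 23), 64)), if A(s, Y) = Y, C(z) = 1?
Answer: √(-67 + 65*√6)/√(-1 + √6) ≈ 7.9762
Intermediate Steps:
O(b) = 2/(-3 + √2*√b) (O(b) = 2/(-3 + √(b + b)) = 2/(-3 + √(2*b)) = 2/(-3 + √2*√b))
f(m) = 1/(1 + m) (f(m) = 1/(m + 1) = 1/(1 + m))
√(f(O(3)) + A((9 + 12)*(8 - 23), 64)) = √(1/(1 + 2/(-3 + √2*√3)) + 64) = √(1/(1 + 2/(-3 + √6)) + 64) = √(64 + 1/(1 + 2/(-3 + √6)))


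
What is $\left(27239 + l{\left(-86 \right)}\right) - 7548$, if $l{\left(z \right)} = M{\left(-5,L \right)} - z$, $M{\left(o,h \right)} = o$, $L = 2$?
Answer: $19772$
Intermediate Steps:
$l{\left(z \right)} = -5 - z$
$\left(27239 + l{\left(-86 \right)}\right) - 7548 = \left(27239 - -81\right) - 7548 = \left(27239 + \left(-5 + 86\right)\right) - 7548 = \left(27239 + 81\right) - 7548 = 27320 - 7548 = 19772$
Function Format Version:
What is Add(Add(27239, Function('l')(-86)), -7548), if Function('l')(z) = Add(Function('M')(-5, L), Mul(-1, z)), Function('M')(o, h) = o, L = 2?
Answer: 19772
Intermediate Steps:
Function('l')(z) = Add(-5, Mul(-1, z))
Add(Add(27239, Function('l')(-86)), -7548) = Add(Add(27239, Add(-5, Mul(-1, -86))), -7548) = Add(Add(27239, Add(-5, 86)), -7548) = Add(Add(27239, 81), -7548) = Add(27320, -7548) = 19772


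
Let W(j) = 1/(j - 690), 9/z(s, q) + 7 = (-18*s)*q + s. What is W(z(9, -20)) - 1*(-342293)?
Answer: 765699511261/2236971 ≈ 3.4229e+5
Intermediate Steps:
z(s, q) = 9/(-7 + s - 18*q*s) (z(s, q) = 9/(-7 + ((-18*s)*q + s)) = 9/(-7 + (-18*q*s + s)) = 9/(-7 + (s - 18*q*s)) = 9/(-7 + s - 18*q*s))
W(j) = 1/(-690 + j)
W(z(9, -20)) - 1*(-342293) = 1/(-690 - 9/(7 - 1*9 + 18*(-20)*9)) - 1*(-342293) = 1/(-690 - 9/(7 - 9 - 3240)) + 342293 = 1/(-690 - 9/(-3242)) + 342293 = 1/(-690 - 9*(-1/3242)) + 342293 = 1/(-690 + 9/3242) + 342293 = 1/(-2236971/3242) + 342293 = -3242/2236971 + 342293 = 765699511261/2236971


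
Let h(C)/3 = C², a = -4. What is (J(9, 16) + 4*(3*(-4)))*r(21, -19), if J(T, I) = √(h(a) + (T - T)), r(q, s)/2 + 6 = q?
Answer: -1440 + 120*√3 ≈ -1232.2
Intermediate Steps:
r(q, s) = -12 + 2*q
h(C) = 3*C²
J(T, I) = 4*√3 (J(T, I) = √(3*(-4)² + (T - T)) = √(3*16 + 0) = √(48 + 0) = √48 = 4*√3)
(J(9, 16) + 4*(3*(-4)))*r(21, -19) = (4*√3 + 4*(3*(-4)))*(-12 + 2*21) = (4*√3 + 4*(-12))*(-12 + 42) = (4*√3 - 48)*30 = (-48 + 4*√3)*30 = -1440 + 120*√3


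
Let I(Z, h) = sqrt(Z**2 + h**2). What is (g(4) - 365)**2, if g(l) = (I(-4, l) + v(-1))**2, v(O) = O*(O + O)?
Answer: 108753 - 10528*sqrt(2) ≈ 93864.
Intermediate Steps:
v(O) = 2*O**2 (v(O) = O*(2*O) = 2*O**2)
g(l) = (2 + sqrt(16 + l**2))**2 (g(l) = (sqrt((-4)**2 + l**2) + 2*(-1)**2)**2 = (sqrt(16 + l**2) + 2*1)**2 = (sqrt(16 + l**2) + 2)**2 = (2 + sqrt(16 + l**2))**2)
(g(4) - 365)**2 = ((2 + sqrt(16 + 4**2))**2 - 365)**2 = ((2 + sqrt(16 + 16))**2 - 365)**2 = ((2 + sqrt(32))**2 - 365)**2 = ((2 + 4*sqrt(2))**2 - 365)**2 = (-365 + (2 + 4*sqrt(2))**2)**2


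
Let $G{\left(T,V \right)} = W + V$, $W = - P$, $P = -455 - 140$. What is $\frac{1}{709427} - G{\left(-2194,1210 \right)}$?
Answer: $- \frac{1280515734}{709427} \approx -1805.0$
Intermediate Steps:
$P = -595$ ($P = -455 - 140 = -595$)
$W = 595$ ($W = \left(-1\right) \left(-595\right) = 595$)
$G{\left(T,V \right)} = 595 + V$
$\frac{1}{709427} - G{\left(-2194,1210 \right)} = \frac{1}{709427} - \left(595 + 1210\right) = \frac{1}{709427} - 1805 = - \frac{1280515734}{709427}$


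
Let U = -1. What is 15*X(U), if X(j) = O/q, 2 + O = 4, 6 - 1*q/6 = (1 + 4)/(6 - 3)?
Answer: 15/13 ≈ 1.1538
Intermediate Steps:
q = 26 (q = 36 - 6*(1 + 4)/(6 - 3) = 36 - 30/3 = 36 - 6*5/3 = 36 - 10 = 26)
O = 2 (O = -2 + 4 = 2)
X(j) = 1/13 (X(j) = 2/26 = 2*(1/26) = 1/13)
15*X(U) = 15*(1/13) = 15/13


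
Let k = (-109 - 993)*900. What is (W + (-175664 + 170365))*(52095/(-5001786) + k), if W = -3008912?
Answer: 1661423527016487205/555754 ≈ 2.9895e+12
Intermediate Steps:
k = -991800 (k = -1102*900 = -991800)
(W + (-175664 + 170365))*(52095/(-5001786) + k) = (-3008912 + (-175664 + 170365))*(52095/(-5001786) - 991800) = (-3008912 - 5299)*(52095*(-1/5001786) - 991800) = -3014211*(-17365/1667262 - 991800) = -3014211*(-1653590468965/1667262) = 1661423527016487205/555754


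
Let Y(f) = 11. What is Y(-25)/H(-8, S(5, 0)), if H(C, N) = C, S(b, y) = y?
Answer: -11/8 ≈ -1.3750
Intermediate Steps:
Y(-25)/H(-8, S(5, 0)) = 11/(-8) = 11*(-1/8) = -11/8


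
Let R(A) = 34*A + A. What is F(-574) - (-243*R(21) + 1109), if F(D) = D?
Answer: 176922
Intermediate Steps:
R(A) = 35*A
F(-574) - (-243*R(21) + 1109) = -574 - (-8505*21 + 1109) = -574 - (-243*735 + 1109) = -574 - (-178605 + 1109) = -574 - 1*(-177496) = -574 + 177496 = 176922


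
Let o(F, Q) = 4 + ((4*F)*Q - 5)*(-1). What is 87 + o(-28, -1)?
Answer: -16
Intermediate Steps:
o(F, Q) = 9 - 4*F*Q (o(F, Q) = 4 + (4*F*Q - 5)*(-1) = 4 + (-5 + 4*F*Q)*(-1) = 4 + (5 - 4*F*Q) = 9 - 4*F*Q)
87 + o(-28, -1) = 87 + (9 - 4*(-28)*(-1)) = 87 + (9 - 112) = 87 - 103 = -16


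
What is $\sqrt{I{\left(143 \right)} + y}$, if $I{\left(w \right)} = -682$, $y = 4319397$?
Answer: $\sqrt{4318715} \approx 2078.2$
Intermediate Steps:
$\sqrt{I{\left(143 \right)} + y} = \sqrt{-682 + 4319397} = \sqrt{4318715}$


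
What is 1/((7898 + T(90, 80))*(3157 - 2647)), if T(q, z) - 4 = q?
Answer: 1/4075920 ≈ 2.4534e-7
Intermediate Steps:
T(q, z) = 4 + q
1/((7898 + T(90, 80))*(3157 - 2647)) = 1/((7898 + (4 + 90))*(3157 - 2647)) = 1/((7898 + 94)*510) = (1/510)/7992 = (1/7992)*(1/510) = 1/4075920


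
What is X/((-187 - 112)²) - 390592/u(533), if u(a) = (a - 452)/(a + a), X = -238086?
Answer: -37224009492838/7241481 ≈ -5.1404e+6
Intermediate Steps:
u(a) = (-452 + a)/(2*a) (u(a) = (-452 + a)/((2*a)) = (-452 + a)*(1/(2*a)) = (-452 + a)/(2*a))
X/((-187 - 112)²) - 390592/u(533) = -238086/(-187 - 112)² - 390592*1066/(-452 + 533) = -238086/((-299)²) - 390592/((½)*(1/533)*81) = -238086/89401 - 390592/81/1066 = -238086*1/89401 - 390592*1066/81 = -238086/89401 - 416371072/81 = -37224009492838/7241481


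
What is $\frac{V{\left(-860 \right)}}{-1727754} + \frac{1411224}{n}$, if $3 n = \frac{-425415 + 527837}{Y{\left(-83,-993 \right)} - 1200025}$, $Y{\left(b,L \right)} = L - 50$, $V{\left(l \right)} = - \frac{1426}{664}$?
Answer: $- \frac{566806750034315537}{11416775496} \approx -4.9647 \cdot 10^{7}$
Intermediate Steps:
$V{\left(l \right)} = - \frac{713}{332}$ ($V{\left(l \right)} = \left(-1426\right) \frac{1}{664} = - \frac{713}{332}$)
$Y{\left(b,L \right)} = -50 + L$ ($Y{\left(b,L \right)} = L - 50 = -50 + L$)
$n = - \frac{51211}{1801602}$ ($n = \frac{\left(-425415 + 527837\right) \frac{1}{\left(-50 - 993\right) - 1200025}}{3} = \frac{102422 \frac{1}{-1043 - 1200025}}{3} = \frac{102422 \frac{1}{-1201068}}{3} = \frac{102422 \left(- \frac{1}{1201068}\right)}{3} = \frac{1}{3} \left(- \frac{51211}{600534}\right) = - \frac{51211}{1801602} \approx -0.028425$)
$\frac{V{\left(-860 \right)}}{-1727754} + \frac{1411224}{n} = - \frac{713}{332 \left(-1727754\right)} + \frac{1411224}{- \frac{51211}{1801602}} = \left(- \frac{713}{332}\right) \left(- \frac{1}{1727754}\right) + 1411224 \left(- \frac{1801602}{51211}\right) = \frac{23}{18503688} - \frac{2542463980848}{51211} = - \frac{566806750034315537}{11416775496}$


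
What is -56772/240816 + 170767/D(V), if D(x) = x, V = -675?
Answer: -3430145581/13545900 ≈ -253.22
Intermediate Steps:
-56772/240816 + 170767/D(V) = -56772/240816 + 170767/(-675) = -56772*1/240816 + 170767*(-1/675) = -4731/20068 - 170767/675 = -3430145581/13545900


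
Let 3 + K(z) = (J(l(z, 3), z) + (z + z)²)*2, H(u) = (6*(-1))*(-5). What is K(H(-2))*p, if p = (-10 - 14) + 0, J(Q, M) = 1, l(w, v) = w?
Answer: -172776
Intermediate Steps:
H(u) = 30 (H(u) = -6*(-5) = 30)
p = -24 (p = -24 + 0 = -24)
K(z) = -1 + 8*z² (K(z) = -3 + (1 + (z + z)²)*2 = -3 + (1 + (2*z)²)*2 = -3 + (1 + 4*z²)*2 = -3 + (2 + 8*z²) = -1 + 8*z²)
K(H(-2))*p = (-1 + 8*30²)*(-24) = (-1 + 8*900)*(-24) = (-1 + 7200)*(-24) = 7199*(-24) = -172776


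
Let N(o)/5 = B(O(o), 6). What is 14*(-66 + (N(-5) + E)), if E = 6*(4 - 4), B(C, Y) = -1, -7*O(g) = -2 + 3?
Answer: -994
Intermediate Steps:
O(g) = -1/7 (O(g) = -(-2 + 3)/7 = -1/7*1 = -1/7)
N(o) = -5 (N(o) = 5*(-1) = -5)
E = 0 (E = 6*0 = 0)
14*(-66 + (N(-5) + E)) = 14*(-66 + (-5 + 0)) = 14*(-66 - 5) = 14*(-71) = -994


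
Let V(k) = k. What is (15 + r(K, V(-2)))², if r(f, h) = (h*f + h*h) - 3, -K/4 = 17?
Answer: 23104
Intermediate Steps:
K = -68 (K = -4*17 = -68)
r(f, h) = -3 + h² + f*h (r(f, h) = (f*h + h²) - 3 = (h² + f*h) - 3 = -3 + h² + f*h)
(15 + r(K, V(-2)))² = (15 + (-3 + (-2)² - 68*(-2)))² = (15 + (-3 + 4 + 136))² = (15 + 137)² = 152² = 23104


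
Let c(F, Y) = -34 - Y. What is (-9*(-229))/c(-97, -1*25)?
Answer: -229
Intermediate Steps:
(-9*(-229))/c(-97, -1*25) = (-9*(-229))/(-34 - (-1)*25) = 2061/(-34 - 1*(-25)) = 2061/(-34 + 25) = 2061/(-9) = 2061*(-⅑) = -229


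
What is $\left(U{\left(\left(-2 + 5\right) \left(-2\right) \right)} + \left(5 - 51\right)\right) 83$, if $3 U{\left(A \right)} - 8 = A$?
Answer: $- \frac{11288}{3} \approx -3762.7$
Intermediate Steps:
$U{\left(A \right)} = \frac{8}{3} + \frac{A}{3}$
$\left(U{\left(\left(-2 + 5\right) \left(-2\right) \right)} + \left(5 - 51\right)\right) 83 = \left(\left(\frac{8}{3} + \frac{\left(-2 + 5\right) \left(-2\right)}{3}\right) + \left(5 - 51\right)\right) 83 = \left(\left(\frac{8}{3} + \frac{3 \left(-2\right)}{3}\right) - 46\right) 83 = \left(\left(\frac{8}{3} + \frac{1}{3} \left(-6\right)\right) - 46\right) 83 = \left(\left(\frac{8}{3} - 2\right) - 46\right) 83 = \left(\frac{2}{3} - 46\right) 83 = \left(- \frac{136}{3}\right) 83 = - \frac{11288}{3}$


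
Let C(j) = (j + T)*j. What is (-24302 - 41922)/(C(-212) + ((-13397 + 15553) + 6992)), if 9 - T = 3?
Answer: -16556/13205 ≈ -1.2538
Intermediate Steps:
T = 6 (T = 9 - 1*3 = 9 - 3 = 6)
C(j) = j*(6 + j) (C(j) = (j + 6)*j = (6 + j)*j = j*(6 + j))
(-24302 - 41922)/(C(-212) + ((-13397 + 15553) + 6992)) = (-24302 - 41922)/(-212*(6 - 212) + ((-13397 + 15553) + 6992)) = -66224/(-212*(-206) + (2156 + 6992)) = -66224/(43672 + 9148) = -66224/52820 = -66224*1/52820 = -16556/13205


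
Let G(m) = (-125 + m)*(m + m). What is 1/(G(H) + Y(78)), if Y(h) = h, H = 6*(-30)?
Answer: 1/109878 ≈ 9.1010e-6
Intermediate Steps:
H = -180
G(m) = 2*m*(-125 + m) (G(m) = (-125 + m)*(2*m) = 2*m*(-125 + m))
1/(G(H) + Y(78)) = 1/(2*(-180)*(-125 - 180) + 78) = 1/(2*(-180)*(-305) + 78) = 1/(109800 + 78) = 1/109878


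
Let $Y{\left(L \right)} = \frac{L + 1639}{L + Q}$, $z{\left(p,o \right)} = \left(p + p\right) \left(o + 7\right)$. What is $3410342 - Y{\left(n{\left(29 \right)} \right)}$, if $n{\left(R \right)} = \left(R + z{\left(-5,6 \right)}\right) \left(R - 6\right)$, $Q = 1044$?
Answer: $\frac{4361826734}{1279} \approx 3.4103 \cdot 10^{6}$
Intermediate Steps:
$z{\left(p,o \right)} = 2 p \left(7 + o\right)$
$n{\left(R \right)} = \left(-130 + R\right) \left(-6 + R\right)$ ($n{\left(R \right)} = \left(R + 2 \left(-5\right) \left(7 + 6\right)\right) \left(R - 6\right) = \left(R + 2 \left(-5\right) 13\right) \left(-6 + R\right) = \left(R - 130\right) \left(-6 + R\right) = \left(-130 + R\right) \left(-6 + R\right)$)
$Y{\left(L \right)} = \frac{1639 + L}{1044 + L}$ ($Y{\left(L \right)} = \frac{L + 1639}{L + 1044} = \frac{1639 + L}{1044 + L}$)
$3410342 - Y{\left(n{\left(29 \right)} \right)} = 3410342 - \frac{1639 + \left(780 + 29^{2} - 3944\right)}{1044 + \left(780 + 29^{2} - 3944\right)} = 3410342 - \frac{1639 + \left(780 + 841 - 3944\right)}{1044 + \left(780 + 841 - 3944\right)} = 3410342 - \frac{1639 - 2323}{1044 - 2323} = 3410342 - \frac{1}{-1279} \left(-684\right) = 3410342 - \left(- \frac{1}{1279}\right) \left(-684\right) = 3410342 - \frac{684}{1279} = \frac{4361826734}{1279}$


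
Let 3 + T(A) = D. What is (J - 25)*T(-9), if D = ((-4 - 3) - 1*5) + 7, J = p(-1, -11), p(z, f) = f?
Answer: 288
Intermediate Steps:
J = -11
D = -5 (D = (-7 - 5) + 7 = -12 + 7 = -5)
T(A) = -8 (T(A) = -3 - 5 = -8)
(J - 25)*T(-9) = (-11 - 25)*(-8) = -36*(-8) = 288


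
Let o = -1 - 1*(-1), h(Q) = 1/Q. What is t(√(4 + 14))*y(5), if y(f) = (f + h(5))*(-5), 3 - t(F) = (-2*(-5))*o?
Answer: -78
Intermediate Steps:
o = 0 (o = -1 + 1 = 0)
t(F) = 3 (t(F) = 3 - (-2*(-5))*0 = 3 - 10*0 = 3 - 1*0 = 3 + 0 = 3)
y(f) = -1 - 5*f (y(f) = (f + 1/5)*(-5) = (f + ⅕)*(-5) = (⅕ + f)*(-5) = -1 - 5*f)
t(√(4 + 14))*y(5) = 3*(-1 - 5*5) = 3*(-1 - 25) = 3*(-26) = -78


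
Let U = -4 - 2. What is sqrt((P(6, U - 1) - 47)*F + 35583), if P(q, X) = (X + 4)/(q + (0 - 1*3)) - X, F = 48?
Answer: 9*sqrt(415) ≈ 183.34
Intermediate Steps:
U = -6
P(q, X) = -X + (4 + X)/(-3 + q) (P(q, X) = (4 + X)/(q + (0 - 3)) - X = (4 + X)/(q - 3) - X = (4 + X)/(-3 + q) - X = -X + (4 + X)/(-3 + q))
sqrt((P(6, U - 1) - 47)*F + 35583) = sqrt(((4 + 4*(-6 - 1) - 1*(-6 - 1)*6)/(-3 + 6) - 47)*48 + 35583) = sqrt(((4 + 4*(-7) - 1*(-7)*6)/3 - 47)*48 + 35583) = sqrt(((4 - 28 + 42)/3 - 47)*48 + 35583) = sqrt(((1/3)*18 - 47)*48 + 35583) = sqrt((6 - 47)*48 + 35583) = sqrt(-41*48 + 35583) = sqrt(-1968 + 35583) = sqrt(33615) = 9*sqrt(415)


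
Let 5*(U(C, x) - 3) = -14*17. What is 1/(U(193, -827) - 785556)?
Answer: -5/3928003 ≈ -1.2729e-6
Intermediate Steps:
U(C, x) = -223/5 (U(C, x) = 3 + (-14*17)/5 = 3 + (1/5)*(-238) = 3 - 238/5 = -223/5)
1/(U(193, -827) - 785556) = 1/(-223/5 - 785556) = 1/(-3928003/5) = -5/3928003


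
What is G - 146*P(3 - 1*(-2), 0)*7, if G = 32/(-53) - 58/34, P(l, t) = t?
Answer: -2081/901 ≈ -2.3097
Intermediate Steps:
G = -2081/901 (G = 32*(-1/53) - 58*1/34 = -32/53 - 29/17 = -2081/901 ≈ -2.3097)
G - 146*P(3 - 1*(-2), 0)*7 = -2081/901 - 0*7 = -2081/901 - 146*0 = -2081/901 + 0 = -2081/901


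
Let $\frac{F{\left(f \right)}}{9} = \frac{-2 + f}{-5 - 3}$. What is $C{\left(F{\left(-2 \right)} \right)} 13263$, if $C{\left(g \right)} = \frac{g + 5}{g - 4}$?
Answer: $251997$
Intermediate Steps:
$F{\left(f \right)} = \frac{9}{4} - \frac{9 f}{8}$ ($F{\left(f \right)} = 9 \frac{-2 + f}{-5 - 3} = 9 \frac{-2 + f}{-8} = 9 \left(-2 + f\right) \left(- \frac{1}{8}\right) = 9 \left(\frac{1}{4} - \frac{f}{8}\right) = \frac{9}{4} - \frac{9 f}{8}$)
$C{\left(g \right)} = \frac{5 + g}{-4 + g}$
$C{\left(F{\left(-2 \right)} \right)} 13263 = \frac{5 + \left(\frac{9}{4} - - \frac{9}{4}\right)}{-4 + \left(\frac{9}{4} - - \frac{9}{4}\right)} 13263 = \frac{5 + \left(\frac{9}{4} + \frac{9}{4}\right)}{-4 + \left(\frac{9}{4} + \frac{9}{4}\right)} 13263 = \frac{5 + \frac{9}{2}}{-4 + \frac{9}{2}} \cdot 13263 = \frac{1}{\frac{1}{2}} \cdot \frac{19}{2} \cdot 13263 = 2 \cdot \frac{19}{2} \cdot 13263 = 19 \cdot 13263 = 251997$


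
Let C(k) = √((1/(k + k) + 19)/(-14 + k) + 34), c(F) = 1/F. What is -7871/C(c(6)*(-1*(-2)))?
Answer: -7871*√130/65 ≈ -1380.7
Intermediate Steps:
c(F) = 1/F
C(k) = √(34 + (19 + 1/(2*k))/(-14 + k)) (C(k) = √((1/(2*k) + 19)/(-14 + k) + 34) = √((19 + 1/(2*k))/(-14 + k) + 34) = √(34 + (19 + 1/(2*k))/(-14 + k)))
-7871/C(c(6)*(-1*(-2))) = -7871/√(34 + 1/(-28*(-1*(-2))/6 + 2*((-1*(-2))/6)²) + 19/(-14 + (-1*(-2))/6)) = -7871/√(34 + 1/(-14*2/3 + 2*((⅙)*2)²) + 19/(-14 + (⅙)*2)) = -7871/√(34 + 1/(-28*⅓ + 2*(⅓)²) + 19/(-14 + ⅓)) = -7871/√(34 + 1/(-28/3 + 2*(⅑)) + 19/(-41/3)) = -7871/√(34 + 1/(-28/3 + 2/9) + 19*(-3/41)) = -7871/√(34 + 1/(-82/9) - 57/41) = -7871/√(34 - 9/82 - 57/41) = -7871*√130/65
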